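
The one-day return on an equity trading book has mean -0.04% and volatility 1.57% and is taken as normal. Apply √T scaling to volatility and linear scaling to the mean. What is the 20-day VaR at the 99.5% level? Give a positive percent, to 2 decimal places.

18.89%

At 99.5%, z = 2.576.
σ_{20d} = 1.57% × √20 = 7.021%; μ_{20d} = 20 × -0.04% = -0.800%.
VaR = −(-0.800%) + 2.576 × 7.021% = 18.886%.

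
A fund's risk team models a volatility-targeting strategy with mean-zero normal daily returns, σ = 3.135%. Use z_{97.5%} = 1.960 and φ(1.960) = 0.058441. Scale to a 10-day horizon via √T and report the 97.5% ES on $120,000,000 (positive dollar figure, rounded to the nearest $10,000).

$27,810,000

σ_{10d} = 3.135% × √10 = 9.914%.
ES multiplier = φ(z)/(1−α) = 0.058441/0.025 = 2.338.
ES = 9.914% × 2.338 = 23.179%; on $120,000,000: $27,814,800.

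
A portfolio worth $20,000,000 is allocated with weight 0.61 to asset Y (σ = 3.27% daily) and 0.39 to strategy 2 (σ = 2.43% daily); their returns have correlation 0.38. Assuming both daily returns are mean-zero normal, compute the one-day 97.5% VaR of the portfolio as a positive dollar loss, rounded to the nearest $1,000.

σ_p² = 0.61²·3.27² + 0.39²·2.43² + 2·0.38·0.61·0.39·3.27·2.43 = 6.3137 (%²).
σ_p = √6.3137 = 2.513%.
At 97.5%, z = 1.960.
VaR = 1.960 × 2.513% = 4.925%; on $20,000,000 that is $985,000.

$985,000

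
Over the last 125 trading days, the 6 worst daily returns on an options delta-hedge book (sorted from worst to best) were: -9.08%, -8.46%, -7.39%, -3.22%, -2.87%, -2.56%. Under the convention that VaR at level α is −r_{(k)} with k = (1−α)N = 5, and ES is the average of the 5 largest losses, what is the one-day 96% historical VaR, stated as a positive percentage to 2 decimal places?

2.87%

k = 5; the 5th lowest return is -2.87%, so VaR = 2.87%.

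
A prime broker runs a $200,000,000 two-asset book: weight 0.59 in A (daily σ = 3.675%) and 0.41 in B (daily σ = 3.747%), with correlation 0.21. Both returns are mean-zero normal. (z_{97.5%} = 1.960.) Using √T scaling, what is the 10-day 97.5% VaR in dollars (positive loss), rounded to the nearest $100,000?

$36,100,000

σ_p = √(0.59²·3.675² + 0.41²·3.747² + 2·0.21·0.59·0.41·3.675·3.747) = 2.909%.
σ_{10d} = 2.909% × √10 = 9.199%.
VaR = 1.960 × 9.199% = 18.030%; on $200,000,000 that is $36,060,000.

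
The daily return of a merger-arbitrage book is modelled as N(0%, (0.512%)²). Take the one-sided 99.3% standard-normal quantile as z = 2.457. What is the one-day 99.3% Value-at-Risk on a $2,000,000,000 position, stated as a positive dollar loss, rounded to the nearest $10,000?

$25,160,000

VaR = z·σ = 2.457 × 0.512% = 1.258%.
On $2,000,000,000: 0.01258 × $2,000,000,000 = $25,160,000.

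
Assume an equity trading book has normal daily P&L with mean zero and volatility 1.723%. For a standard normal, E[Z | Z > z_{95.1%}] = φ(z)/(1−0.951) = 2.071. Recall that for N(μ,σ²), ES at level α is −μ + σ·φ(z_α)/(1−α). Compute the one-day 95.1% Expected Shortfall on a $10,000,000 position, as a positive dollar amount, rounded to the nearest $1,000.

$357,000

ES = 1.723% × 2.071 = 3.568%.
On $10,000,000: 0.03568 × $10,000,000 = $356,800.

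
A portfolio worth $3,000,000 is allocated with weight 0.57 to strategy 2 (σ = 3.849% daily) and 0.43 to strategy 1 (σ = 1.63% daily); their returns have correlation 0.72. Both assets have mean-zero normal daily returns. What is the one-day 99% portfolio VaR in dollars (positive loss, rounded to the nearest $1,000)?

$191,000

σ_p² = 0.57²·3.849² + 0.43²·1.63² + 2·0.72·0.57·0.43·3.849·1.63 = 7.5189 (%²).
σ_p = √7.5189 = 2.742%.
At 99%, z = 2.326.
VaR = 2.326 × 2.742% = 6.378%; on $3,000,000 that is $191,340.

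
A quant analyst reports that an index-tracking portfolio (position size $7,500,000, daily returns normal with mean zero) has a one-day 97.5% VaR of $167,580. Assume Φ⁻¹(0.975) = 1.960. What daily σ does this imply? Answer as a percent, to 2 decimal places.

1.14%

VaR as a fraction: $167,580 / $7,500,000 = 2.234%.
σ = VaR / z = 2.234% / 1.960 = 1.140%.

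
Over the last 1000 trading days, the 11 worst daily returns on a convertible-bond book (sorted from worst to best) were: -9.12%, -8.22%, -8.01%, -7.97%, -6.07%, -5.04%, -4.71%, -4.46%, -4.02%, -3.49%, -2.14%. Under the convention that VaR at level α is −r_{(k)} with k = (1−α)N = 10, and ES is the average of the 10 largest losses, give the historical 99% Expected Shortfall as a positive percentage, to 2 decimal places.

6.11%

The 10 worst returns sum to -61.11%.
ES = −(-61.11%) / 10 = 6.111% ≈ 6.11%.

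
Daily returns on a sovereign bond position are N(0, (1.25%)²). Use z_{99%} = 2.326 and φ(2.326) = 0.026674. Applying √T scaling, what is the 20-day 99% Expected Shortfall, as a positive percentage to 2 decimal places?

14.91%

σ_{20d} = 1.25% × √20 = 5.590%.
ES multiplier = φ(z)/(1−α) = 0.026674/0.01 = 2.667.
ES = 5.590% × 2.667 = 14.909%.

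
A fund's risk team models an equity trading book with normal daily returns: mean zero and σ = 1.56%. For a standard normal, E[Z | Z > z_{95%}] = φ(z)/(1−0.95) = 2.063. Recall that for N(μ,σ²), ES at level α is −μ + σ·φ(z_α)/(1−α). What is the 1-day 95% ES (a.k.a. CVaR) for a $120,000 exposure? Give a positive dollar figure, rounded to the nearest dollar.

ES = 1.56% × 2.063 = 3.218%.
On $120,000: 0.03218 × $120,000 = $3,862.

$3,862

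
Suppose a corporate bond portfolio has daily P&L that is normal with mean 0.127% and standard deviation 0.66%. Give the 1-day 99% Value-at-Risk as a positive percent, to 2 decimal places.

At 99% one-sided, z = 2.326.
VaR = −μ + z·σ = −(0.127%) + 2.326 × 0.66% = 1.408%.

1.41%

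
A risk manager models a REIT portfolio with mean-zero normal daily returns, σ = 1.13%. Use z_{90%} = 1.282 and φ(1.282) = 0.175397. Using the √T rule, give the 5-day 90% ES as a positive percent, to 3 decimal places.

4.432%

σ_{5d} = 1.13% × √5 = 2.527%.
ES multiplier = φ(z)/(1−α) = 0.175397/0.1 = 1.754.
ES = 2.527% × 1.754 = 4.432%.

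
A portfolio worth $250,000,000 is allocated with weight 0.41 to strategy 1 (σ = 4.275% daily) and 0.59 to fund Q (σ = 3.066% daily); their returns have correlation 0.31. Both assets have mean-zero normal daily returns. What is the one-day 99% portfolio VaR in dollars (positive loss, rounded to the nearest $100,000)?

$16,800,000

σ_p² = 0.41²·4.275² + 0.59²·3.066² + 2·0.31·0.41·0.59·4.275·3.066 = 8.3102 (%²).
σ_p = √8.3102 = 2.883%.
At 99%, z = 2.326.
VaR = 2.326 × 2.883% = 6.706%; on $250,000,000 that is $16,765,000.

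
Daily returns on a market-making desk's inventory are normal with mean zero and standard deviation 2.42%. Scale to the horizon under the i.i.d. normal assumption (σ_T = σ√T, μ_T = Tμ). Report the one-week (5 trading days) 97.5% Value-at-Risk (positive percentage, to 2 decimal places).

At 97.5%, z = 1.960.
σ_{5d} = 2.42% × √5 = 5.411%.
VaR = 1.960 × 5.411% = 10.606%.

10.61%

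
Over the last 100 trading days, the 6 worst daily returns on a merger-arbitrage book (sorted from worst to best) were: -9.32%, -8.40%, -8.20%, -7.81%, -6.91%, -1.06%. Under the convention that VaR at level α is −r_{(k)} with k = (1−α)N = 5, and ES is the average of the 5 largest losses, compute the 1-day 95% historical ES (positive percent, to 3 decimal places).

8.128%

The 5 worst returns sum to -40.64%.
ES = −(-40.64%) / 5 = 8.128%.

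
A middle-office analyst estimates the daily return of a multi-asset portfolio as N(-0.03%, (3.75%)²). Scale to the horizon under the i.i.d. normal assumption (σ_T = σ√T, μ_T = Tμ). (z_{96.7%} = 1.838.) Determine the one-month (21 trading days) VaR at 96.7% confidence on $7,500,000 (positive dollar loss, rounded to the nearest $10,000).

σ_{21d} = 3.75% × √21 = 17.185%; μ_{21d} = 21 × -0.03% = -0.630%.
VaR = −(-0.630%) + 1.838 × 17.185% = 32.216%.
On $7,500,000: 0.32216 × $7,500,000 = $2,416,200.

$2,420,000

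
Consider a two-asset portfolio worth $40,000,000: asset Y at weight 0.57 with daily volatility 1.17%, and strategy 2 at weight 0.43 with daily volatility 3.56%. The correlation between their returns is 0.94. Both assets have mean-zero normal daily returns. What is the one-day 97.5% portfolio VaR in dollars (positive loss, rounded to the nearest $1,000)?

$1,701,000

σ_p² = 0.57²·1.17² + 0.43²·3.56² + 2·0.94·0.57·0.43·1.17·3.56 = 4.7074 (%²).
σ_p = √4.7074 = 2.170%.
At 97.5%, z = 1.960.
VaR = 1.960 × 2.170% = 4.253%; on $40,000,000 that is $1,701,200.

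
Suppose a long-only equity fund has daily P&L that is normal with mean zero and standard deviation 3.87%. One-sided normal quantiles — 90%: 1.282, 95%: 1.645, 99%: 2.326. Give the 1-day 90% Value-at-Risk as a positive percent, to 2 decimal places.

4.96%

VaR = z·σ = 1.282 × 3.87% = 4.961%.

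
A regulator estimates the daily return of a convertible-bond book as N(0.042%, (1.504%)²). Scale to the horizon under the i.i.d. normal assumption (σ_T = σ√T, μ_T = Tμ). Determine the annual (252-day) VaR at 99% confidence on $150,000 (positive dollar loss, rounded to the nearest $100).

$67,400

At 99%, z = 2.326.
σ_{252d} = 1.504% × √252 = 23.875%; μ_{252d} = 252 × 0.042% = 10.584%.
VaR = −(10.584%) + 2.326 × 23.875% = 44.949%.
On $150,000: 0.44949 × $150,000 = $67,424.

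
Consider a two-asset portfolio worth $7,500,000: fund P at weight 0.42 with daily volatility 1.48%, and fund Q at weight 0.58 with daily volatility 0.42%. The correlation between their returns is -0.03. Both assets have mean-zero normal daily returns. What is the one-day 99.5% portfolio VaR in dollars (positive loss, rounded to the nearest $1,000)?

σ_p² = 0.42²·1.48² + 0.58²·0.42² + 2·-0.03·0.42·0.58·1.48·0.42 = 0.4366 (%²).
σ_p = √0.4366 = 0.661%.
At 99.5%, z = 2.576.
VaR = 2.576 × 0.661% = 1.703%; on $7,500,000 that is $127,725.

$128,000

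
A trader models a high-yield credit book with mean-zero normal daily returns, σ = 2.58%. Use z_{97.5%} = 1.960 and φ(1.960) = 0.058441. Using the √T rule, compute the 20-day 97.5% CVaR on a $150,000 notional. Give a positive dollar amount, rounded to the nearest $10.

$40,460

σ_{20d} = 2.58% × √20 = 11.538%.
ES multiplier = φ(z)/(1−α) = 0.058441/0.025 = 2.338.
ES = 11.538% × 2.338 = 26.976%; on $150,000: $40,464.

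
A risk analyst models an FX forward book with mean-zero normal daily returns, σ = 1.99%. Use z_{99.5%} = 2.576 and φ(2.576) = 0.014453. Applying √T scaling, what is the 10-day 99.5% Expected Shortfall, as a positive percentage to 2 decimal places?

σ_{10d} = 1.99% × √10 = 6.293%.
ES multiplier = φ(z)/(1−α) = 0.014453/0.005 = 2.891.
ES = 6.293% × 2.891 = 18.193%.

18.19%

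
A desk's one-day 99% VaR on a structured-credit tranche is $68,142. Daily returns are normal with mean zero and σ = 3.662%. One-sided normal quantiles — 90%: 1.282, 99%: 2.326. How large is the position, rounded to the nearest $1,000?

VaR as a fraction of value: z·σ = 2.326 × 3.662% = 8.51781%.
Position = $68,142 / 0.0851781 = $799,994.

$800,000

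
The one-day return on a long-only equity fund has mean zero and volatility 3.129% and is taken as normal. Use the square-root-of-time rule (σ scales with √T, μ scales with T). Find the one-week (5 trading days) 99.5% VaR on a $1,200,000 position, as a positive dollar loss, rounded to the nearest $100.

At 99.5%, z = 2.576.
σ_{5d} = 3.129% × √5 = 6.997%.
VaR = 2.576 × 6.997% = 18.024%.
On $1,200,000: 0.18024 × $1,200,000 = $216,288.

$216,300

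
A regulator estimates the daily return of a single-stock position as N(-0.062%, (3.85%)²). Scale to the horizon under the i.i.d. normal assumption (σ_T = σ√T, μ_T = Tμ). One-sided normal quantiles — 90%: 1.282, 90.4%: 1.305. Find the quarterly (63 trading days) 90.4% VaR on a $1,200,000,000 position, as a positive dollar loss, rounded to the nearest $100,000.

σ_{63d} = 3.85% × √63 = 30.558%; μ_{63d} = 63 × -0.062% = -3.906%.
VaR = −(-3.906%) + 1.305 × 30.558% = 43.784%.
On $1,200,000,000: 0.43784 × $1,200,000,000 = $525,408,000.

$525,400,000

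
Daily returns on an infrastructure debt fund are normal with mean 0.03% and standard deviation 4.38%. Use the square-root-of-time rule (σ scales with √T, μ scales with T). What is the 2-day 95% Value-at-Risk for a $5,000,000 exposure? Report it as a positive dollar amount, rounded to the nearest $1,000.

At 95%, z = 1.645.
σ_{2d} = 4.38% × √2 = 6.194%; μ_{2d} = 2 × 0.03% = 0.060%.
VaR = −(0.060%) + 1.645 × 6.194% = 10.129%.
On $5,000,000: 0.10129 × $5,000,000 = $506,450.

$506,000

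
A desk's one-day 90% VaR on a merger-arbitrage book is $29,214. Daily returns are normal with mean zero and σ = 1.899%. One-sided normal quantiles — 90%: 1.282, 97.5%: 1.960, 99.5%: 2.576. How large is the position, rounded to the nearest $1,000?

VaR as a fraction of value: z·σ = 1.282 × 1.899% = 2.43452%.
Position = $29,214 / 0.0243452 = $1,199,991.

$1,200,000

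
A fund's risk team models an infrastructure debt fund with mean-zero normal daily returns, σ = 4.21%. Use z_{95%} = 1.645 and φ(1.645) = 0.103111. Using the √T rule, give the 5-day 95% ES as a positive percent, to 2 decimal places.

σ_{5d} = 4.21% × √5 = 9.414%.
ES multiplier = φ(z)/(1−α) = 0.103111/0.05 = 2.062.
ES = 9.414% × 2.062 = 19.412%.

19.41%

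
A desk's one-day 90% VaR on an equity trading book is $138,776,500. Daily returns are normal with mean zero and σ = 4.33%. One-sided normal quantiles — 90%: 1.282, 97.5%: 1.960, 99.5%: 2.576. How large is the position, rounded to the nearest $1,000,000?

VaR as a fraction of value: z·σ = 1.282 × 4.33% = 5.55106%.
Position = $138,776,500 / 0.0555106 = $2,500,000,000.

$2,500,000,000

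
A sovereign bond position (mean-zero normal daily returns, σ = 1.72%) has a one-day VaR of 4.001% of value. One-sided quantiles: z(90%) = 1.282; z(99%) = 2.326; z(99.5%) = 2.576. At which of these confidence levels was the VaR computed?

Implied z = VaR/σ = 4.001 / 1.72 = 2.326.
This matches z(99%) = 2.326.

99%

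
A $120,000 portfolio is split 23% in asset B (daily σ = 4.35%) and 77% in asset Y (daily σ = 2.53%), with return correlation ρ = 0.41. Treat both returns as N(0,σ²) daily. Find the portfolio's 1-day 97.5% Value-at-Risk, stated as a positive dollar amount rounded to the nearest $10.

σ_p² = 0.23²·4.35² + 0.77²·2.53² + 2·0.41·0.23·0.77·4.35·2.53 = 6.3943 (%²).
σ_p = √6.3943 = 2.529%.
At 97.5%, z = 1.960.
VaR = 1.960 × 2.529% = 4.957%; on $120,000 that is $5,948.

$5,950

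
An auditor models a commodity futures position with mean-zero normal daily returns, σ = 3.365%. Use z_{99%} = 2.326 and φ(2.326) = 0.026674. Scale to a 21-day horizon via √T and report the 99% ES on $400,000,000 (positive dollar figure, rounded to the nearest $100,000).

$164,500,000

σ_{21d} = 3.365% × √21 = 15.420%.
ES multiplier = φ(z)/(1−α) = 0.026674/0.01 = 2.667.
ES = 15.420% × 2.667 = 41.125%; on $400,000,000: $164,500,000.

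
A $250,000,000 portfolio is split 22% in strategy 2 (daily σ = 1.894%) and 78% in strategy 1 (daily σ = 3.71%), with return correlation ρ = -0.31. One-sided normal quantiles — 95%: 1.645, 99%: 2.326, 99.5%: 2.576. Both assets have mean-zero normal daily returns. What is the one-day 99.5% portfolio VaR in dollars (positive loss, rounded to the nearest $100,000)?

σ_p² = 0.22²·1.894² + 0.78²·3.71² + 2·-0.31·0.22·0.78·1.894·3.71 = 7.8001 (%²).
σ_p = √7.8001 = 2.793%.
VaR = 2.576 × 2.793% = 7.195%; on $250,000,000 that is $17,987,500.

$18,000,000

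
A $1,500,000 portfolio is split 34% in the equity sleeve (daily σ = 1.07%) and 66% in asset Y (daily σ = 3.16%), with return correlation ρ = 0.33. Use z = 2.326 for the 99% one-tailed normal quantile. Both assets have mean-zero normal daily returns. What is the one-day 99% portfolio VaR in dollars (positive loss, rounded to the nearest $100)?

$77,900

σ_p² = 0.34²·1.07² + 0.66²·3.16² + 2·0.33·0.34·0.66·1.07·3.16 = 4.9828 (%²).
σ_p = √4.9828 = 2.232%.
VaR = 2.326 × 2.232% = 5.192%; on $1,500,000 that is $77,880.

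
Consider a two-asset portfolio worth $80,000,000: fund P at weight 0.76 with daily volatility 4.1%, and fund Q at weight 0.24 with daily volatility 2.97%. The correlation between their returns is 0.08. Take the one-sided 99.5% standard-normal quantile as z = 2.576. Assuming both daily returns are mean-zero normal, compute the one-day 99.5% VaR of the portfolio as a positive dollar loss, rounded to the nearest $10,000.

σ_p² = 0.76²·4.1² + 0.24²·2.97² + 2·0.08·0.76·0.24·4.1·2.97 = 10.5729 (%²).
σ_p = √10.5729 = 3.252%.
VaR = 2.576 × 3.252% = 8.377%; on $80,000,000 that is $6,701,600.

$6,700,000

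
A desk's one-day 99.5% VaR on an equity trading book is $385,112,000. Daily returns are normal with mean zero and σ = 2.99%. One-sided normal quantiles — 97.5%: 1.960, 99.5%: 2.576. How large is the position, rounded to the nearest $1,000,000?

$5,000,000,000

VaR as a fraction of value: z·σ = 2.576 × 2.99% = 7.70224%.
Position = $385,112,000 / 0.0770224 = $5,000,000,000.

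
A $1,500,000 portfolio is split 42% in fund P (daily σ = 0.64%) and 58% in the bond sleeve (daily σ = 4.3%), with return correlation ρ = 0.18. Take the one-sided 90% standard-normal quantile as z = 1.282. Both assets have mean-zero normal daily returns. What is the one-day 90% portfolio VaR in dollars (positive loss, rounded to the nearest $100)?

$49,200

σ_p² = 0.42²·0.64² + 0.58²·4.3² + 2·0.18·0.42·0.58·0.64·4.3 = 6.5336 (%²).
σ_p = √6.5336 = 2.556%.
VaR = 1.282 × 2.556% = 3.277%; on $1,500,000 that is $49,155.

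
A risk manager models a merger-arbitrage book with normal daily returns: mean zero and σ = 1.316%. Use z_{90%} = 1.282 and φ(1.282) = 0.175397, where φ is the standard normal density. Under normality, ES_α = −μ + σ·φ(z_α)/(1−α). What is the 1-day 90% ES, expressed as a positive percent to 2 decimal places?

Tail multiplier: φ(z)/(1−α) = 0.175397 / 0.1 = 1.754.
ES = 1.316% × 1.754 = 2.308%.

2.31%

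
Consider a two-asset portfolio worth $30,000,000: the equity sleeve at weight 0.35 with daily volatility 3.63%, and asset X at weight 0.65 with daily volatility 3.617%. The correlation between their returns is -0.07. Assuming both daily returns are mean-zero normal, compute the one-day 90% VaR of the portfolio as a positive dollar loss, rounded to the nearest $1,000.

σ_p² = 0.35²·3.63² + 0.65²·3.617² + 2·-0.07·0.35·0.65·3.63·3.617 = 6.7234 (%²).
σ_p = √6.7234 = 2.593%.
At 90%, z = 1.282.
VaR = 1.282 × 2.593% = 3.324%; on $30,000,000 that is $997,200.

$997,000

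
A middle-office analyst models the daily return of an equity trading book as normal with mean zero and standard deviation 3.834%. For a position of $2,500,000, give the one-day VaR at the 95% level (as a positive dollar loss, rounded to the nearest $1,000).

At 95% one-sided, z = 1.645.
VaR = z·σ = 1.645 × 3.834% = 6.307%.
On $2,500,000: 0.06307 × $2,500,000 = $157,675.

$158,000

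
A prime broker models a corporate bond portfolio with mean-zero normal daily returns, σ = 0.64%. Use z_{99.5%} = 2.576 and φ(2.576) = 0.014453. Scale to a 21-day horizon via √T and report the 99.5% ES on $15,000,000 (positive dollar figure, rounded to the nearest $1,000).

σ_{21d} = 0.64% × √21 = 2.933%.
ES multiplier = φ(z)/(1−α) = 0.014453/0.005 = 2.891.
ES = 2.933% × 2.891 = 8.479%; on $15,000,000: $1,271,850.

$1,272,000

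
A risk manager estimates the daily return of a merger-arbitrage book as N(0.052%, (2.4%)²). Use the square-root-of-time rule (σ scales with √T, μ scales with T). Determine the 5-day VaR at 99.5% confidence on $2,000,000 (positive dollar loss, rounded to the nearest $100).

At 99.5%, z = 2.576.
σ_{5d} = 2.4% × √5 = 5.367%; μ_{5d} = 5 × 0.052% = 0.260%.
VaR = −(0.260%) + 2.576 × 5.367% = 13.565%.
On $2,000,000: 0.13565 × $2,000,000 = $271,300.

$271,300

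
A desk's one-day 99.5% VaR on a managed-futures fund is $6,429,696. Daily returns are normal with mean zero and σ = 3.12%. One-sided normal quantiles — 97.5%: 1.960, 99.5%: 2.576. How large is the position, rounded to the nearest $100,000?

VaR as a fraction of value: z·σ = 2.576 × 3.12% = 8.03712%.
Position = $6,429,696 / 0.0803712 = $80,000,000.

$80,000,000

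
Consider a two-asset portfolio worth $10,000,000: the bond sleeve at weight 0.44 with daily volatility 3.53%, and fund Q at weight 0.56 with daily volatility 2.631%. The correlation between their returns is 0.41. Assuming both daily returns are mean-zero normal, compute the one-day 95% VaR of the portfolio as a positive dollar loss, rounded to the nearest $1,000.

$418,000

σ_p² = 0.44²·3.53² + 0.56²·2.631² + 2·0.41·0.44·0.56·3.53·2.631 = 6.4597 (%²).
σ_p = √6.4597 = 2.542%.
At 95%, z = 1.645.
VaR = 1.645 × 2.542% = 4.182%; on $10,000,000 that is $418,200.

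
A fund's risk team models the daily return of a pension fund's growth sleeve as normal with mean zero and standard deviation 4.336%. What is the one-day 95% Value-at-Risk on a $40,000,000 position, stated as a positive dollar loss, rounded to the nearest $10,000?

At 95% one-sided, z = 1.645.
VaR = z·σ = 1.645 × 4.336% = 7.133%.
On $40,000,000: 0.07133 × $40,000,000 = $2,853,200.

$2,850,000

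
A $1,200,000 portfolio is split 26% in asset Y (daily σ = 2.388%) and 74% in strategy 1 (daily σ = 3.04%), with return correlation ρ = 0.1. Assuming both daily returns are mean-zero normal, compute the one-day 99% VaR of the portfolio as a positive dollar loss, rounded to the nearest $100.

$66,800

σ_p² = 0.26²·2.388² + 0.74²·3.04² + 2·0.1·0.26·0.74·2.388·3.04 = 5.7255 (%²).
σ_p = √5.7255 = 2.393%.
At 99%, z = 2.326.
VaR = 2.326 × 2.393% = 5.566%; on $1,200,000 that is $66,792.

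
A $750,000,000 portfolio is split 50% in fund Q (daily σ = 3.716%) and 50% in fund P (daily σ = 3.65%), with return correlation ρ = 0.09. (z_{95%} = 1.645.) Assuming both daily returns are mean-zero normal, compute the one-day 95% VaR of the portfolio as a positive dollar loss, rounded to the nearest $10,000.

σ_p² = 0.5²·3.716² + 0.5²·3.65² + 2·0.09·0.5·0.5·3.716·3.65 = 7.3931 (%²).
σ_p = √7.3931 = 2.719%.
VaR = 1.645 × 2.719% = 4.473%; on $750,000,000 that is $33,547,500.

$33,550,000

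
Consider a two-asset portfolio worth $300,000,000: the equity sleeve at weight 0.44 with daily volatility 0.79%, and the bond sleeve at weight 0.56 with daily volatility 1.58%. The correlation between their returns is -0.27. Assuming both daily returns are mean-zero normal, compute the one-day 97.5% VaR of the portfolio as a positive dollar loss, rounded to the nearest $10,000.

$5,050,000

σ_p² = 0.44²·0.79² + 0.56²·1.58² + 2·-0.27·0.44·0.56·0.79·1.58 = 0.7376 (%²).
σ_p = √0.7376 = 0.859%.
At 97.5%, z = 1.960.
VaR = 1.960 × 0.859% = 1.684%; on $300,000,000 that is $5,052,000.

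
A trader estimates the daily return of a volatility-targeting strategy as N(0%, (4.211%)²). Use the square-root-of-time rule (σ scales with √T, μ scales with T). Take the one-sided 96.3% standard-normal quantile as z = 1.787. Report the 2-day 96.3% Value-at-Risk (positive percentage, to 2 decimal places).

10.64%

σ_{2d} = 4.211% × √2 = 5.955%.
VaR = 1.787 × 5.955% = 10.642%.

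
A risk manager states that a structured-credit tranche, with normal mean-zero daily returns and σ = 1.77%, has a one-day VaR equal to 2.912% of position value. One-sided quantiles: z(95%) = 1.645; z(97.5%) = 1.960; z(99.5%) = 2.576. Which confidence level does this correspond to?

Implied z = VaR/σ = 2.912 / 1.77 = 1.645.
This matches z(95%) = 1.645.

95%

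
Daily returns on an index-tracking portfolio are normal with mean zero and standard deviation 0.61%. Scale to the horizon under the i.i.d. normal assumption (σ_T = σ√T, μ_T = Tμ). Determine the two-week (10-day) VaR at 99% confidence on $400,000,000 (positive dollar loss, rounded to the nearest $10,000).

At 99%, z = 2.326.
σ_{10d} = 0.61% × √10 = 1.929%.
VaR = 2.326 × 1.929% = 4.487%.
On $400,000,000: 0.04487 × $400,000,000 = $17,948,000.

$17,950,000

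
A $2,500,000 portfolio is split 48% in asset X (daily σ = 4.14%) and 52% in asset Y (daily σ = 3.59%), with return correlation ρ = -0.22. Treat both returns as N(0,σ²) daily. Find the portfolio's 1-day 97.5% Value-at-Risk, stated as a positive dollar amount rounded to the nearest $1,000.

σ_p² = 0.48²·4.14² + 0.52²·3.59² + 2·-0.22·0.48·0.52·4.14·3.59 = 5.8016 (%²).
σ_p = √5.8016 = 2.409%.
At 97.5%, z = 1.960.
VaR = 1.960 × 2.409% = 4.722%; on $2,500,000 that is $118,050.

$118,000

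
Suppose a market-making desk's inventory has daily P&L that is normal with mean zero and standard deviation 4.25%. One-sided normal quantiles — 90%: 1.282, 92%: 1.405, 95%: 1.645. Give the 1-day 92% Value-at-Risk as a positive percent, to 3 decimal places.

5.971%

VaR = z·σ = 1.405 × 4.25% = 5.971%.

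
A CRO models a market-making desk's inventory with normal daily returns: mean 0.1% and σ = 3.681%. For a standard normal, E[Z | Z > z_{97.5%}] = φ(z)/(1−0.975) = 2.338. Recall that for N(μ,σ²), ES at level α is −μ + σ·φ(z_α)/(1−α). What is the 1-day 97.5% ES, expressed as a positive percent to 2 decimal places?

ES = −(0.1%) + 3.681% × 2.338 = 8.506%.

8.51%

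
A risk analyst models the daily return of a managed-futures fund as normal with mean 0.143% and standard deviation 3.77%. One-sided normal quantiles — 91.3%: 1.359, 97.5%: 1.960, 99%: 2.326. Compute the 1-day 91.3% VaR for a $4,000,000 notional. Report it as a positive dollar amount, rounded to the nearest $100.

$199,200

VaR = −μ + z·σ = −(0.143%) + 1.359 × 3.77% = 4.980%.
On $4,000,000: 0.04980 × $4,000,000 = $199,200.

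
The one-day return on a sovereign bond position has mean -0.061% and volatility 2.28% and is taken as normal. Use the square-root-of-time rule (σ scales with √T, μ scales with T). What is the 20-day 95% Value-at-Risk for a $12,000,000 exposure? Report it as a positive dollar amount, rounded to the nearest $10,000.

$2,160,000

At 95%, z = 1.645.
σ_{20d} = 2.28% × √20 = 10.196%; μ_{20d} = 20 × -0.061% = -1.220%.
VaR = −(-1.220%) + 1.645 × 10.196% = 17.992%.
On $12,000,000: 0.17992 × $12,000,000 = $2,159,040.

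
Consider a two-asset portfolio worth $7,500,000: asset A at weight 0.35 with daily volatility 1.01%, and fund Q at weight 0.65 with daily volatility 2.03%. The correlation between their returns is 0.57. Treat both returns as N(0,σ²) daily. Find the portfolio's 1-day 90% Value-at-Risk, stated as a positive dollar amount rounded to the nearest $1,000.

σ_p² = 0.35²·1.01² + 0.65²·2.03² + 2·0.57·0.35·0.65·1.01·2.03 = 2.3978 (%²).
σ_p = √2.3978 = 1.548%.
At 90%, z = 1.282.
VaR = 1.282 × 1.548% = 1.985%; on $7,500,000 that is $148,875.

$149,000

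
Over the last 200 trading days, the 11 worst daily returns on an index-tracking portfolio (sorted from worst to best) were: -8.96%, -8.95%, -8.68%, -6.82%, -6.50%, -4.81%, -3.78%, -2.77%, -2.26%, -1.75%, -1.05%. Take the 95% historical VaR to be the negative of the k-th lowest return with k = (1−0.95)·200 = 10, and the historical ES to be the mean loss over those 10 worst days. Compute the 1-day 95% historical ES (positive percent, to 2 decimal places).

The 10 worst returns sum to -55.28%.
ES = −(-55.28%) / 10 = 5.528% ≈ 5.53%.

5.53%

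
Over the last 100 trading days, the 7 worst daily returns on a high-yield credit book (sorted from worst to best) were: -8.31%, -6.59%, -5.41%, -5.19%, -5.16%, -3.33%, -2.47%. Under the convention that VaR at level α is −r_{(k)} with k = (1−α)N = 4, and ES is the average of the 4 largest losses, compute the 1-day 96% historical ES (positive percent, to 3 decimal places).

The 4 worst returns sum to -25.50%.
ES = −(-25.50%) / 4 = 6.375%.

6.375%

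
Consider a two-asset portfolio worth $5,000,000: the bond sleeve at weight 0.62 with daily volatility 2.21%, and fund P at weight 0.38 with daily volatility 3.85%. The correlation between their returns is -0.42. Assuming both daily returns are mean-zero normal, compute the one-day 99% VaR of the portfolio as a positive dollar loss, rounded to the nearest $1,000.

σ_p² = 0.62²·2.21² + 0.38²·3.85² + 2·-0.42·0.62·0.38·2.21·3.85 = 2.3340 (%²).
σ_p = √2.3340 = 1.528%.
At 99%, z = 2.326.
VaR = 2.326 × 1.528% = 3.554%; on $5,000,000 that is $177,700.

$178,000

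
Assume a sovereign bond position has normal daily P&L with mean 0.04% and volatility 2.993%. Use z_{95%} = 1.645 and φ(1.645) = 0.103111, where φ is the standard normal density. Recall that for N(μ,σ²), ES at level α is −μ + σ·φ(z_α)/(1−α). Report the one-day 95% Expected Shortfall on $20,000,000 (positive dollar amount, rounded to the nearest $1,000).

$1,226,000

Tail multiplier: φ(z)/(1−α) = 0.103111 / 0.05 = 2.062.
ES = −(0.04%) + 2.993% × 2.062 = 6.132%.
On $20,000,000: 0.06132 × $20,000,000 = $1,226,400.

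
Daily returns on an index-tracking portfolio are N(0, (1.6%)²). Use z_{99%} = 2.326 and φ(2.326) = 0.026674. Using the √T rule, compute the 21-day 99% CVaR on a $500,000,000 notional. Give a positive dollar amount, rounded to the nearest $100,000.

σ_{21d} = 1.6% × √21 = 7.332%.
ES multiplier = φ(z)/(1−α) = 0.026674/0.01 = 2.667.
ES = 7.332% × 2.667 = 19.554%; on $500,000,000: $97,770,000.

$97,800,000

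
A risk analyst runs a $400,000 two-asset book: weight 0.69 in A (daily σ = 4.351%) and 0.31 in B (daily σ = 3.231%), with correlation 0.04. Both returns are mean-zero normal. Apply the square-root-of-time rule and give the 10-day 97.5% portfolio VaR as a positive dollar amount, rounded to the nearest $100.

σ_p = √(0.69²·4.351² + 0.31²·3.231² + 2·0.04·0.69·0.31·4.351·3.231) = 3.203%.
σ_{10d} = 3.203% × √10 = 10.129%.
z(97.5%) = 1.960.
VaR = 1.960 × 10.129% = 19.853%; on $400,000 that is $79,412.

$79,400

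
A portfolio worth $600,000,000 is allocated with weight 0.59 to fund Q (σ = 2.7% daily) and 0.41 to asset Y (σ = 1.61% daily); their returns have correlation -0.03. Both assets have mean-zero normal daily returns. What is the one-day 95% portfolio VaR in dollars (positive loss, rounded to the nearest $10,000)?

$16,840,000

σ_p² = 0.59²·2.7² + 0.41²·1.61² + 2·-0.03·0.59·0.41·2.7·1.61 = 2.9103 (%²).
σ_p = √2.9103 = 1.706%.
At 95%, z = 1.645.
VaR = 1.645 × 1.706% = 2.806%; on $600,000,000 that is $16,836,000.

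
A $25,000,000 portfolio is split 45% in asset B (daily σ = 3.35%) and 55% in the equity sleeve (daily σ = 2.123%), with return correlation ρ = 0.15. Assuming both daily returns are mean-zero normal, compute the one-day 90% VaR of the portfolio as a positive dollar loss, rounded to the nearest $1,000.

$654,000

σ_p² = 0.45²·3.35² + 0.55²·2.123² + 2·0.15·0.45·0.55·3.35·2.123 = 4.1640 (%²).
σ_p = √4.1640 = 2.041%.
At 90%, z = 1.282.
VaR = 1.282 × 2.041% = 2.617%; on $25,000,000 that is $654,250.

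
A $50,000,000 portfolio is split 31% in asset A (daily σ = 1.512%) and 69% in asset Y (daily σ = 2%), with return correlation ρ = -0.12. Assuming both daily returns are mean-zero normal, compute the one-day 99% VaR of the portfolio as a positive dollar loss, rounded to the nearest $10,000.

σ_p² = 0.31²·1.512² + 0.69²·2² + 2·-0.12·0.31·0.69·1.512·2 = 1.9689 (%²).
σ_p = √1.9689 = 1.403%.
At 99%, z = 2.326.
VaR = 2.326 × 1.403% = 3.263%; on $50,000,000 that is $1,631,500.

$1,630,000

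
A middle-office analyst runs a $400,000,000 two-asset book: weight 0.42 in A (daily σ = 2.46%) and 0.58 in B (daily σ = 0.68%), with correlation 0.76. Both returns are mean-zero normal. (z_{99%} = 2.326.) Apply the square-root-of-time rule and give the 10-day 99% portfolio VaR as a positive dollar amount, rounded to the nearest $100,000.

σ_p = √(0.42²·2.46² + 0.58²·0.68² + 2·0.76·0.42·0.58·2.46·0.68) = 1.357%.
σ_{10d} = 1.357% × √10 = 4.291%.
VaR = 2.326 × 4.291% = 9.981%; on $400,000,000 that is $39,924,000.

$39,900,000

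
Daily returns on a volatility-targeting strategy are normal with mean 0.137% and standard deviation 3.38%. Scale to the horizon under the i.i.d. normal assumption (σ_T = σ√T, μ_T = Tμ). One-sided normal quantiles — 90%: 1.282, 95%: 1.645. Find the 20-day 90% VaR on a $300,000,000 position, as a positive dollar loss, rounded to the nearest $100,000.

σ_{20d} = 3.38% × √20 = 15.116%; μ_{20d} = 20 × 0.137% = 2.740%.
VaR = −(2.740%) + 1.282 × 15.116% = 16.639%.
On $300,000,000: 0.16639 × $300,000,000 = $49,917,000.

$49,900,000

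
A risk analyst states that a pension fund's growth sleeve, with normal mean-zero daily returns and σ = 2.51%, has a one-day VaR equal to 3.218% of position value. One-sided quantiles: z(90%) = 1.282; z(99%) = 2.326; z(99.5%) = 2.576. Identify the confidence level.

Implied z = VaR/σ = 3.218 / 2.51 = 1.282.
This matches z(90%) = 1.282.

90%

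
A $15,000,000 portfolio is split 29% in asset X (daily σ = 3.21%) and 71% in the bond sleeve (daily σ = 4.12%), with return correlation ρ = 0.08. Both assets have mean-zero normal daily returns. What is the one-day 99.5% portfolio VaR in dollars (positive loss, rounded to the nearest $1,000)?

σ_p² = 0.29²·3.21² + 0.71²·4.12² + 2·0.08·0.29·0.71·3.21·4.12 = 9.8591 (%²).
σ_p = √9.8591 = 3.140%.
At 99.5%, z = 2.576.
VaR = 2.576 × 3.140% = 8.089%; on $15,000,000 that is $1,213,350.

$1,213,000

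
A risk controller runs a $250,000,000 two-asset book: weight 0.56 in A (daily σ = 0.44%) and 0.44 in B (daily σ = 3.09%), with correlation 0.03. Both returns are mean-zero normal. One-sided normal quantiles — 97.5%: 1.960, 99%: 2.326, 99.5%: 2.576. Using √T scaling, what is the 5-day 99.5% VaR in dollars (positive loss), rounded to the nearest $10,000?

$20,000,000

σ_p = √(0.56²·0.44² + 0.44²·3.09² + 2·0.03·0.56·0.44·0.44·3.09) = 1.389%.
σ_{5d} = 1.389% × √5 = 3.106%.
VaR = 2.576 × 3.106% = 8.001%; on $250,000,000 that is $20,002,500.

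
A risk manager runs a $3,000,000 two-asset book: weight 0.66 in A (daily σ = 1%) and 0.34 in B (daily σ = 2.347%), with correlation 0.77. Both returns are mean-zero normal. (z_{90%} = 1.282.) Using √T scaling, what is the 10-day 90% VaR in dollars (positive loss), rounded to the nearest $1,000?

$167,000

σ_p = √(0.66²·1² + 0.34²·2.347² + 2·0.77·0.66·0.34·1·2.347) = 1.372%.
σ_{10d} = 1.372% × √10 = 4.339%.
VaR = 1.282 × 4.339% = 5.563%; on $3,000,000 that is $166,890.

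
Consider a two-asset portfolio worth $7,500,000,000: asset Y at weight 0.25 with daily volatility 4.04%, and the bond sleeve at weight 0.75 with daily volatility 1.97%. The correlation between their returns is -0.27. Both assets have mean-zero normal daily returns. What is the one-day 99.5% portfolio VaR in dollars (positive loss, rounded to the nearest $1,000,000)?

$299,000,000

σ_p² = 0.25²·4.04² + 0.75²·1.97² + 2·-0.27·0.25·0.75·4.04·1.97 = 2.3973 (%²).
σ_p = √2.3973 = 1.548%.
At 99.5%, z = 2.576.
VaR = 2.576 × 1.548% = 3.988%; on $7,500,000,000 that is $299,100,000.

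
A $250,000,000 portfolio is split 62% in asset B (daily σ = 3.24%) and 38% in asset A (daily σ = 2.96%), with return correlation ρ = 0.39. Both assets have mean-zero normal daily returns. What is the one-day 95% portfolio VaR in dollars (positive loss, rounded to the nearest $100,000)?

$10,900,000

σ_p² = 0.62²·3.24² + 0.38²·2.96² + 2·0.39·0.62·0.38·3.24·2.96 = 7.0629 (%²).
σ_p = √7.0629 = 2.658%.
At 95%, z = 1.645.
VaR = 1.645 × 2.658% = 4.372%; on $250,000,000 that is $10,930,000.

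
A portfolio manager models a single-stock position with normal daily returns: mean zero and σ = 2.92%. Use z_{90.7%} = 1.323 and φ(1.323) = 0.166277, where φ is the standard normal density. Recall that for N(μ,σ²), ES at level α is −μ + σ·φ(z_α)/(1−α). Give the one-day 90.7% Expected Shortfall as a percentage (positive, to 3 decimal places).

5.221%

Tail multiplier: φ(z)/(1−α) = 0.166277 / 0.093 = 1.788.
ES = 2.92% × 1.788 = 5.221%.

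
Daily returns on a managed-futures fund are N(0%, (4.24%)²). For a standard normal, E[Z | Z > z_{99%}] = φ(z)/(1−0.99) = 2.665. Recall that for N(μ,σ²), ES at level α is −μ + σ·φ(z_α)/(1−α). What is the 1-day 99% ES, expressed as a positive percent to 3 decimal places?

11.300%

ES = 4.24% × 2.665 = 11.300%.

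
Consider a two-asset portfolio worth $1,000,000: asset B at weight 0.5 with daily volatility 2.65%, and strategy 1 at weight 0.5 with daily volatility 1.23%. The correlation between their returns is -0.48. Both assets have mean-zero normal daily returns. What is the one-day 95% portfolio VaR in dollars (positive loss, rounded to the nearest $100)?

$19,100

σ_p² = 0.5²·2.65² + 0.5²·1.23² + 2·-0.48·0.5·0.5·2.65·1.23 = 1.3516 (%²).
σ_p = √1.3516 = 1.163%.
At 95%, z = 1.645.
VaR = 1.645 × 1.163% = 1.913%; on $1,000,000 that is $19,130.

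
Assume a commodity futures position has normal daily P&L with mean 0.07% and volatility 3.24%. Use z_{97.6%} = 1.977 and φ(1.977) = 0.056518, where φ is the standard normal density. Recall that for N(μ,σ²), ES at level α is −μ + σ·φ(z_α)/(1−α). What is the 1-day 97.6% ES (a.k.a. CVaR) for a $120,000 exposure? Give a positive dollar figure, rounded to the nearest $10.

$9,070

Tail multiplier: φ(z)/(1−α) = 0.056518 / 0.024 = 2.355.
ES = −(0.07%) + 3.24% × 2.355 = 7.560%.
On $120,000: 0.07560 × $120,000 = $9,072.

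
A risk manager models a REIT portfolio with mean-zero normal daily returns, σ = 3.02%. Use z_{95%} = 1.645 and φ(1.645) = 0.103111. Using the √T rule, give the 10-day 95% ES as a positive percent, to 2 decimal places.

19.69%

σ_{10d} = 3.02% × √10 = 9.550%.
ES multiplier = φ(z)/(1−α) = 0.103111/0.05 = 2.062.
ES = 9.550% × 2.062 = 19.692%.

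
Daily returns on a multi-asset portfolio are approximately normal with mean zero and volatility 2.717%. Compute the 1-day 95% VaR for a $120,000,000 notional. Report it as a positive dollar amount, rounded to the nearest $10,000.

$5,360,000

At 95% one-sided, z = 1.645.
VaR = z·σ = 1.645 × 2.717% = 4.469%.
On $120,000,000: 0.04469 × $120,000,000 = $5,362,800.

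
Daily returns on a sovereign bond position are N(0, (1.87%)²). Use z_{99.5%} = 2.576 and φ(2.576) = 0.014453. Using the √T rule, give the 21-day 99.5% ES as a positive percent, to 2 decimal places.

σ_{21d} = 1.87% × √21 = 8.569%.
ES multiplier = φ(z)/(1−α) = 0.014453/0.005 = 2.891.
ES = 8.569% × 2.891 = 24.773%.

24.77%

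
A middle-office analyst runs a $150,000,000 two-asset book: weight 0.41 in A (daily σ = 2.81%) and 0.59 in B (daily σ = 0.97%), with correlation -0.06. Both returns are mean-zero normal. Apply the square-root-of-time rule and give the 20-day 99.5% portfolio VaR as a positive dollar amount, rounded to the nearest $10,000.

$21,690,000

σ_p = √(0.41²·2.81² + 0.59²·0.97² + 2·-0.06·0.41·0.59·2.81·0.97) = 1.255%.
σ_{20d} = 1.255% × √20 = 5.613%.
z(99.5%) = 2.576.
VaR = 2.576 × 5.613% = 14.459%; on $150,000,000 that is $21,688,500.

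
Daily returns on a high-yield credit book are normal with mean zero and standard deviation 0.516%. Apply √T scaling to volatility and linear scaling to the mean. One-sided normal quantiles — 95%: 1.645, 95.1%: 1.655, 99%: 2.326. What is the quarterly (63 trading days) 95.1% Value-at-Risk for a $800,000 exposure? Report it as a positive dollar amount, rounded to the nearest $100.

$54,200

σ_{63d} = 0.516% × √63 = 4.096%.
VaR = 1.655 × 4.096% = 6.779%.
On $800,000: 0.06779 × $800,000 = $54,232.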